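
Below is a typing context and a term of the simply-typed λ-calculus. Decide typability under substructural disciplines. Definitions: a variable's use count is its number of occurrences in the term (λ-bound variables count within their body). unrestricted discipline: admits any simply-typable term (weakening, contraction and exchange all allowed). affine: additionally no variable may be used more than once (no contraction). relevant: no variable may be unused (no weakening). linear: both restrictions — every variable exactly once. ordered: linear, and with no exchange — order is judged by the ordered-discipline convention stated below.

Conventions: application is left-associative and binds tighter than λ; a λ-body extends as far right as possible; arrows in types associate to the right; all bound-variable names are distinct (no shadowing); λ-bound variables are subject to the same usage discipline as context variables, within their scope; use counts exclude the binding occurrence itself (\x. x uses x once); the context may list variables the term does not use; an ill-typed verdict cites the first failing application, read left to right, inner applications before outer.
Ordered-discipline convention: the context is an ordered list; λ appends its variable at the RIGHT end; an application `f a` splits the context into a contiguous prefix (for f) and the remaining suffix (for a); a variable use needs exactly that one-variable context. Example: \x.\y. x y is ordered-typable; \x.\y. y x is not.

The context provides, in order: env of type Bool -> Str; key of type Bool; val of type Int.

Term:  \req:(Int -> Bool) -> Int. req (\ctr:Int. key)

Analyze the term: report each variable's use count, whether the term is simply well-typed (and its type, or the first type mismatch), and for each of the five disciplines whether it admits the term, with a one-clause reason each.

variable uses: env ×0; key ×1; val ×0; req (bound) ×1; ctr (bound) ×0
use order (left to right): req, key
typing: the term checks, with type ((Int -> Bool) -> Int) -> Int
ordered: ✗ — unused: env, val, ctr — weakening required
linear: ✗ — unused: env, val, ctr — weakening required
affine: ✓ — none of env, key, val, req, ctr used more than once
relevant: ✗ — unused: env, val, ctr — weakening required
unrestricted: ✓ — well-typed at ((Int -> Bool) -> Int) -> Int; no restrictions here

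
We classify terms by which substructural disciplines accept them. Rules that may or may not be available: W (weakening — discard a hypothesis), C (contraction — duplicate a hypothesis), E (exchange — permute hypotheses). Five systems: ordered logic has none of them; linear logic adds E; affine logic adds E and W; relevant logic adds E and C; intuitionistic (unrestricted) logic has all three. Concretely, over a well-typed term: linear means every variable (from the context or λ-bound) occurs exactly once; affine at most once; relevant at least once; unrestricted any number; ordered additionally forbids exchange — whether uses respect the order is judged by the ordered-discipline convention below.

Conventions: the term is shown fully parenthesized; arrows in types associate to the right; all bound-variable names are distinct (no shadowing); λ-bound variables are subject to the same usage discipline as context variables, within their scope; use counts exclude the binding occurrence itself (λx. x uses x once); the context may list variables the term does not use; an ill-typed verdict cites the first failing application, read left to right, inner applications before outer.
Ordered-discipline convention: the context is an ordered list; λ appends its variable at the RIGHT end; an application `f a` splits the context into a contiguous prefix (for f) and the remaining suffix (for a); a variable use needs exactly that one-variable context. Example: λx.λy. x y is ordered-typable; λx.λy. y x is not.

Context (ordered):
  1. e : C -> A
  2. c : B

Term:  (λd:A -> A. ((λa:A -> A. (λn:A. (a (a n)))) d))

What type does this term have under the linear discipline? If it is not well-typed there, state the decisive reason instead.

not well-typed under linear — uses contraction: a ×2; unused: e, c — weakening required
usage: e ×0; c ×0; d [bound] ×1; a [bound] ×2; n [bound] ×1
use order (left to right): a, a, n, d
typing: the term checks, with type (A -> A) -> A -> A
per-discipline verdicts: ordered ✗, linear ✗, affine ✗, relevant ✗, unrestricted ✓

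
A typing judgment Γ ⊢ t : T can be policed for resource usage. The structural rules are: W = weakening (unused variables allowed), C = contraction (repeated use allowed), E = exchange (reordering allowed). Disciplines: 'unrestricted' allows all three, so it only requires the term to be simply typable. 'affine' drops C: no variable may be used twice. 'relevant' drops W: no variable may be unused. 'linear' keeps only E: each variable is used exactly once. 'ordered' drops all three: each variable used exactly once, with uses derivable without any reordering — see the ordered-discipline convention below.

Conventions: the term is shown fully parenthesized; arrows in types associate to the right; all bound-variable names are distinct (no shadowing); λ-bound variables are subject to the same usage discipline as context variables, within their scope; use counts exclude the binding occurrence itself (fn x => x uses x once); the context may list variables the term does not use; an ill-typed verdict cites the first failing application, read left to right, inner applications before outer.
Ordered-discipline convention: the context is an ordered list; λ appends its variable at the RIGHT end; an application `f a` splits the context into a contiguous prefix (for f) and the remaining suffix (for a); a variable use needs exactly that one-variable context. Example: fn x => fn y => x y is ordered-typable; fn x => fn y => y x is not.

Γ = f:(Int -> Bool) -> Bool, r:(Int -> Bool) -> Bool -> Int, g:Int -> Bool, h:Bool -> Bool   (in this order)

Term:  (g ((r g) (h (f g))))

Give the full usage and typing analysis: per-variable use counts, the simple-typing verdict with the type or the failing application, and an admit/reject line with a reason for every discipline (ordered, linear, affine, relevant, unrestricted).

counts: f=1, r=1, g=3, h=1
use order (left to right): g, r, g, h, f, g
typing: the term checks, with type Bool
ordered ✗ (repeated use of g ×3)
linear ✗ (repeated use of g ×3)
affine ✗ (repeated use of g ×3)
relevant ✓ (f, r, g, h: all used, weakening unneeded)
unrestricted ✓ (type-checks (Bool) and nothing is barred)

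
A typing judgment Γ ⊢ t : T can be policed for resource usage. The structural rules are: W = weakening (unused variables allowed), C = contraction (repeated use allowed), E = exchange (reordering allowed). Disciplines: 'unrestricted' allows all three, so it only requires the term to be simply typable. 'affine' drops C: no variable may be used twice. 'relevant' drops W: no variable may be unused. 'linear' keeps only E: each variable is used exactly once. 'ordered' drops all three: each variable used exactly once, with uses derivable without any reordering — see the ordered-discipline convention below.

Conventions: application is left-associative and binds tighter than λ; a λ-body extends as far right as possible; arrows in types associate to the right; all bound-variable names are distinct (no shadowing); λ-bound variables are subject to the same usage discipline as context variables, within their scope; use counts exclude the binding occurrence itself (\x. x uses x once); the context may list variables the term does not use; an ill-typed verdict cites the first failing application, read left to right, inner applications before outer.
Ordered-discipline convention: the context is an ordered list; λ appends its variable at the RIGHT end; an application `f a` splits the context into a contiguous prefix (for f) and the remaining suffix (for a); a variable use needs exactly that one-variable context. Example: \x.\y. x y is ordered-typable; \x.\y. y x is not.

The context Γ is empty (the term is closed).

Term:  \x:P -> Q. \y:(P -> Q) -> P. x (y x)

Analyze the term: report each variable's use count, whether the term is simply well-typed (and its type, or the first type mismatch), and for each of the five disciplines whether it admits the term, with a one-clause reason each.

counts: x (λ-bound): 2, y (λ-bound): 1
order of uses: x, y, x
typing: well-typed — term : (P -> Q) -> ((P -> Q) -> P) -> Q
ordered: ✗ — needs contraction — x ×2
linear: ✗ — needs contraction — x ×2
affine: ✗ — needs contraction — x ×2
relevant: ✓ — none of x, y goes unused
unrestricted: ✓ — well-typed at (P -> Q) -> ((P -> Q) -> P) -> Q; no restrictions here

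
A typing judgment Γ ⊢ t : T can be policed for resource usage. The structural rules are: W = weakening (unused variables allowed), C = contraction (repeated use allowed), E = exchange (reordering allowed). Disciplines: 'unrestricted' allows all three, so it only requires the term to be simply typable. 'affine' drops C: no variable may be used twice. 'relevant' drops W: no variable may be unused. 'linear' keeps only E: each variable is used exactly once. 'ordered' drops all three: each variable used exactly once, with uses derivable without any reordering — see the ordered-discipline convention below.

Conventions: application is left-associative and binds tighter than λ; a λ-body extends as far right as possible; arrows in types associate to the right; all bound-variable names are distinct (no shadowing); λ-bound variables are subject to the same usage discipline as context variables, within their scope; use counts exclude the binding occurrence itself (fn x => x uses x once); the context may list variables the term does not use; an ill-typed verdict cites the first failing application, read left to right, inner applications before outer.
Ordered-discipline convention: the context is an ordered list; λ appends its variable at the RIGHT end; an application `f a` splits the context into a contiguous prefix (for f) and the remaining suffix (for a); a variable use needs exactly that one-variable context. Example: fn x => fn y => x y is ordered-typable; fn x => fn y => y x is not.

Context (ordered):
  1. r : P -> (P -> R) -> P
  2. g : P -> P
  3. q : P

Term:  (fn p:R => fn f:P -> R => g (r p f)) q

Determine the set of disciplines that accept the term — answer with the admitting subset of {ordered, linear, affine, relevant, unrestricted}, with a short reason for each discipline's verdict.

admitted by: none
usage: r: 1×, g: 1×, q: 1×, p [bound]: 1×, f [bound]: 1×
use order (left to right): g, r, p, f, q
typing: ill-typed: a function awaiting P gets R
ordered: ✗ — the type mismatch rejects it
linear: ✗ — not simply typable
affine: ✗ — fails simple typing
relevant: ✗ — a type mismatch blocks all five
unrestricted: ✗ — the type mismatch rejects it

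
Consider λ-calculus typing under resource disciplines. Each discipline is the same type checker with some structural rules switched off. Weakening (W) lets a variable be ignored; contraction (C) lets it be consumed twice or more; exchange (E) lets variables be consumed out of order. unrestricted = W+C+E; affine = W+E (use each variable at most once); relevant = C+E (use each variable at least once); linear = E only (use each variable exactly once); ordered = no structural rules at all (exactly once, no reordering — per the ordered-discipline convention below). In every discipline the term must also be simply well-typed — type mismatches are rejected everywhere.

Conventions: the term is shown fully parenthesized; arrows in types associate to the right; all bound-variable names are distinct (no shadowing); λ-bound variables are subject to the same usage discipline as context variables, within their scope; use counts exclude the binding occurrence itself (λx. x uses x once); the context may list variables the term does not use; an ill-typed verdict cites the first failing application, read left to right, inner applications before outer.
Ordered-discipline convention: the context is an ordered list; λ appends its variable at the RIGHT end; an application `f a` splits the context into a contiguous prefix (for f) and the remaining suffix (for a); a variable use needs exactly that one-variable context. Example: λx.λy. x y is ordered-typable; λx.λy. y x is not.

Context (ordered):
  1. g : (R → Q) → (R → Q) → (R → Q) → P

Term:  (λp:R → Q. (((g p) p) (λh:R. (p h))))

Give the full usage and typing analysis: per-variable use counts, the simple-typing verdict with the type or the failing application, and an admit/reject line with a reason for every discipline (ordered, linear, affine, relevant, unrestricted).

use counts: g: 1×, p (λ-bound): 3×, h (λ-bound): 1×
order of uses: g, p, p, p, h
typing: well-typed at (R → Q) → P
ordered: ✗, p ×3 used more than once (contraction)
linear: ✗, p ×3 used more than once (contraction)
affine: ✗, p ×3 used more than once (contraction)
relevant: ✓, g, p, h: all used, weakening unneeded
unrestricted: ✓, type-checks ((R → Q) → P) and nothing is barred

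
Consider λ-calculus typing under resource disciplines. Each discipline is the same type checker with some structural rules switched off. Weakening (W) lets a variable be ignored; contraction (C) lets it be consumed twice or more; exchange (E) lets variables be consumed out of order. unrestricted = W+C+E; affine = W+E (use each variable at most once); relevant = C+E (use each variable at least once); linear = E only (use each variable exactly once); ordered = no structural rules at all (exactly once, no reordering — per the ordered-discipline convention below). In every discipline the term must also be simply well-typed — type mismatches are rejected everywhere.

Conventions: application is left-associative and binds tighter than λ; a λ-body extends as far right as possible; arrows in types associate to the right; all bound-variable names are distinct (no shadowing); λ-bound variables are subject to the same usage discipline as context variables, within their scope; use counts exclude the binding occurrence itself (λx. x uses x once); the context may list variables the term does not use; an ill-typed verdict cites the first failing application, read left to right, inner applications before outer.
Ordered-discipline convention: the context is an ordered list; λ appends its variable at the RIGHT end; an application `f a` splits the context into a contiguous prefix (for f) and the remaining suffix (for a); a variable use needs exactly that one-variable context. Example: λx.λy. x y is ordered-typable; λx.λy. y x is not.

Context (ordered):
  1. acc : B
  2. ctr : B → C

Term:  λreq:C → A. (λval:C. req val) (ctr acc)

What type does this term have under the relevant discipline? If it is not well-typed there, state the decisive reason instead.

term : (C → A) → A
counts: acc=1; ctr=1; req (λ-bound)=1; val (λ-bound)=1
order of uses: req, val, ctr, acc
typing: well-typed at (C → A) → A
all disciplines: ordered ✗ | linear ✓ | affine ✓ | relevant ✓ | unrestricted ✓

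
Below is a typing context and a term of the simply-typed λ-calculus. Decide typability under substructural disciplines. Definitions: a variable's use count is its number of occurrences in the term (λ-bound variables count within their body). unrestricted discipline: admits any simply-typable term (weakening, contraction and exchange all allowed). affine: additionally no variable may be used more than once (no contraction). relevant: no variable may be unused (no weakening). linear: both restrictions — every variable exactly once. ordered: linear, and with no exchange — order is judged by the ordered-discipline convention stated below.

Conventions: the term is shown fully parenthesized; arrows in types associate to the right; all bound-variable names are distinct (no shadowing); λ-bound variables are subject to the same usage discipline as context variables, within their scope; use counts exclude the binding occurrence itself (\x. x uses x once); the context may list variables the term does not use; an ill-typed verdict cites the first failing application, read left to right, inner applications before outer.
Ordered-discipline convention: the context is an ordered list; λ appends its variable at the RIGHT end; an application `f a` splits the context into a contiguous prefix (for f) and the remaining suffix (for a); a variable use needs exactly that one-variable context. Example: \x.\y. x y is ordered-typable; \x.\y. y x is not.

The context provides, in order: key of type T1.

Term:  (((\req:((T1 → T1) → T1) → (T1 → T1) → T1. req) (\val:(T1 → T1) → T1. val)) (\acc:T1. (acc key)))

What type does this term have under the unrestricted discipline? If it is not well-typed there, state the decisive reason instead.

not well-typed under unrestricted — a type mismatch blocks all five
counts: key: 1×; req [bound]: 1×; val [bound]: 1×; acc [bound]: 1×
use order (left to right): req, val, acc, key
typing: ill-typed: can't apply a value of type T1
summary: ordered ✗, linear ✗, affine ✗, relevant ✗, unrestricted ✗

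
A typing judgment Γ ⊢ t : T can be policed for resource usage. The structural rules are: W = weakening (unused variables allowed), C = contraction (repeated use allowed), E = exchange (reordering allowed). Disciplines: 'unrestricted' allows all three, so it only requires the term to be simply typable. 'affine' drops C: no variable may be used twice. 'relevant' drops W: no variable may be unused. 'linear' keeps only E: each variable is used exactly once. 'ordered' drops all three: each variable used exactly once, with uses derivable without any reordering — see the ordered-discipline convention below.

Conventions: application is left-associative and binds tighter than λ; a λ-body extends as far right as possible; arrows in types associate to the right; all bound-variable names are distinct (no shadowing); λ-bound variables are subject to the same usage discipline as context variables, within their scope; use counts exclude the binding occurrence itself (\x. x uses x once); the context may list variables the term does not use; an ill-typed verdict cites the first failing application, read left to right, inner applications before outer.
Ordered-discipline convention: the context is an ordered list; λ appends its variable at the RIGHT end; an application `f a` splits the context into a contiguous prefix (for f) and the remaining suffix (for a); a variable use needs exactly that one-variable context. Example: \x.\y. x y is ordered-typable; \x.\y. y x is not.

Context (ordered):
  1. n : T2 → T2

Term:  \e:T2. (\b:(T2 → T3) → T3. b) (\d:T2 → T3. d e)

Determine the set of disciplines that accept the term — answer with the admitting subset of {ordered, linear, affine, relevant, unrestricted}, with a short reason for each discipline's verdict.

admitting disciplines: affine, unrestricted
counts: n ×0; e (λ-bound) ×1; b (λ-bound) ×1; d (λ-bound) ×1
order of uses: b, d, e
typing: ✓ — T2 → (T2 → T3) → T3
ordered ✗ (unused: n — weakening required)
linear ✗ (unused: n — weakening required)
affine ✓ (at most one use each (n, e, b, d))
relevant ✗ (unused: n — weakening required)
unrestricted ✓ (well-typed at T2 → (T2 → T3) → T3; no restrictions here)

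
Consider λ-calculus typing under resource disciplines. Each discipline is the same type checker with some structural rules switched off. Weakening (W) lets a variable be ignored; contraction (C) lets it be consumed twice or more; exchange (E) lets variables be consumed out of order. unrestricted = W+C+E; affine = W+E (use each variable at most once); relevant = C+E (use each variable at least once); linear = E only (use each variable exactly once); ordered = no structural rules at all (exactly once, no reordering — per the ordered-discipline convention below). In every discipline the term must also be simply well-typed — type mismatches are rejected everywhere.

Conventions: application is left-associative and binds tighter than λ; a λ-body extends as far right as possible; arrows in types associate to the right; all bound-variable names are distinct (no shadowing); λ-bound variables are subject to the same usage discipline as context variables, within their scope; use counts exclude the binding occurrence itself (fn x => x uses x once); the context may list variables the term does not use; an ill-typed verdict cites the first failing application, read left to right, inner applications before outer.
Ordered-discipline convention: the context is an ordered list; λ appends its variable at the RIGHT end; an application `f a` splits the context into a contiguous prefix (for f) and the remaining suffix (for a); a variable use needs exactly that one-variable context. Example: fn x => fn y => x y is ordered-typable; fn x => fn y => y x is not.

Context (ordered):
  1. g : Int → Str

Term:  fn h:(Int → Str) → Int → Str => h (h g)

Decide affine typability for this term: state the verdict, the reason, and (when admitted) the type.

no — uses contraction: h ×2
use counts: g: 1×; h (bound): 2×
uses in reading order: h, h, g
typing: ✓ — ((Int → Str) → Int → Str) → Int → Str
across the five disciplines: ordered ✗ | linear ✗ | affine ✗ | relevant ✓ | unrestricted ✓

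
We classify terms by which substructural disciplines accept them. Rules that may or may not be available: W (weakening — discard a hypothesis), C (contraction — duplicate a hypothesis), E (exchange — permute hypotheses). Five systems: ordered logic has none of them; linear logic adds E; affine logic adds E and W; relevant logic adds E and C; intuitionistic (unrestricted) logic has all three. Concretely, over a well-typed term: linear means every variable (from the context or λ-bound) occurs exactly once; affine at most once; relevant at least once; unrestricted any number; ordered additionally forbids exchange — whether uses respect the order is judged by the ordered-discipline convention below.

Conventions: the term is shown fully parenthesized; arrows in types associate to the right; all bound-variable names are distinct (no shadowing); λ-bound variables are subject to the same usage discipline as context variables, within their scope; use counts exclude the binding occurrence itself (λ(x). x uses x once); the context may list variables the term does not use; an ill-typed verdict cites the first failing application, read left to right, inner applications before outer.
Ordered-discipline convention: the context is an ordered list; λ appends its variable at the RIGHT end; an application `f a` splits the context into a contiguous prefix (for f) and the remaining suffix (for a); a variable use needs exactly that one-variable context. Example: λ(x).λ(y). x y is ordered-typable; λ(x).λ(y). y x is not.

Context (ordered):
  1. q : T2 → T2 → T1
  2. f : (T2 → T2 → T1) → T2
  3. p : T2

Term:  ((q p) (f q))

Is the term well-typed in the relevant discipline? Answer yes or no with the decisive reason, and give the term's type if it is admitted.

yes — q, f, p: all used, weakening unneeded; term : T1
usage: q: 2, f: 1, p: 1
uses in reading order: q, p, f, q
typing: well-typed at T1
per-discipline verdicts: ordered ✗; linear ✗; affine ✗; relevant ✓; unrestricted ✓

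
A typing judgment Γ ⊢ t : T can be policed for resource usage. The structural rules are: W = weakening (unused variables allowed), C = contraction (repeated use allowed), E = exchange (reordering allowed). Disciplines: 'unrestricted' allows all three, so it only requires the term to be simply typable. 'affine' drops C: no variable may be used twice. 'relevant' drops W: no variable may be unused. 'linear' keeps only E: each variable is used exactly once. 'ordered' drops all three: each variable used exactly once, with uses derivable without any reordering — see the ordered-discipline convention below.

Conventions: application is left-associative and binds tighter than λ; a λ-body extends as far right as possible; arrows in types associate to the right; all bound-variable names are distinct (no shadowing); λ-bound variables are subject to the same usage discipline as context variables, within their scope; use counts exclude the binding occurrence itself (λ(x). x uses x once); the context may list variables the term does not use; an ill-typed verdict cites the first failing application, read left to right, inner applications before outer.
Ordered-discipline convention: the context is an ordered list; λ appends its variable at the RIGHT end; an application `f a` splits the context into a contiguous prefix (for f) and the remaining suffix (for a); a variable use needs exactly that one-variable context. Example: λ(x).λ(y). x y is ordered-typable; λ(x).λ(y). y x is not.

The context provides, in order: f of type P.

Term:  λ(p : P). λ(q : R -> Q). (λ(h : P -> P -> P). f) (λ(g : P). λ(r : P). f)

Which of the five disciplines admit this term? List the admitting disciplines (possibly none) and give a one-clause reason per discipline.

accepted by: unrestricted
usage: f=2; p (λ-bound)=0; q (λ-bound)=0; h (λ-bound)=0; g (λ-bound)=0; r (λ-bound)=0
order of uses: f, f
typing: the term checks, with type P -> (R -> Q) -> P
ordered: ✗, uses contraction: f ×2; p, q, h, g, r never used (weakening)
linear: ✗, uses contraction: f ×2; p, q, h, g, r never used (weakening)
affine: ✗, uses contraction: f ×2
relevant: ✗, p, q, h, g, r never used (weakening)
unrestricted: ✓, typability at P -> (R -> Q) -> P is all that's needed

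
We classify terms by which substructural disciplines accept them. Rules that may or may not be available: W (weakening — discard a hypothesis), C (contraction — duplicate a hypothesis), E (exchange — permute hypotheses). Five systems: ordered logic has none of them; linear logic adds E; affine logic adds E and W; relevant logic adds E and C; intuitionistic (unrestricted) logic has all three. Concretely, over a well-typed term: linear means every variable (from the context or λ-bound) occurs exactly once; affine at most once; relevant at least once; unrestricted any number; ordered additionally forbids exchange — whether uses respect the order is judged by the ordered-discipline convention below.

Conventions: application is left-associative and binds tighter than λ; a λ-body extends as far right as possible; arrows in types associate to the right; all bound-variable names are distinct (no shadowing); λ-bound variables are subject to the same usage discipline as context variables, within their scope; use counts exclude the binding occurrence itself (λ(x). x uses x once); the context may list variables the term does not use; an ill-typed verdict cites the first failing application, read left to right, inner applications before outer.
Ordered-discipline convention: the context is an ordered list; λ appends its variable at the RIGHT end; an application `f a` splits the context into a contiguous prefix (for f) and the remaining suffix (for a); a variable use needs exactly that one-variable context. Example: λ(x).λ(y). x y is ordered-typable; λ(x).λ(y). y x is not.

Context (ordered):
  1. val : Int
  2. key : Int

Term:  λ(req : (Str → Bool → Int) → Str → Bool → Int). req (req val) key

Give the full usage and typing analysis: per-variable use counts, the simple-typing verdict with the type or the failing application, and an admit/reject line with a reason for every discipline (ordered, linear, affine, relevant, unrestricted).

variable uses: val ×1, key ×1, req [bound] ×2
use order (left to right): req, req, val, key
typing: ill-typed: an argument Int mismatches the expected Str → Bool → Int
ordered: ✗, a type mismatch blocks all five
linear: ✗, the type mismatch rejects it
affine: ✗, not simply typable
relevant: ✗, fails simple typing
unrestricted: ✗, a type mismatch blocks all five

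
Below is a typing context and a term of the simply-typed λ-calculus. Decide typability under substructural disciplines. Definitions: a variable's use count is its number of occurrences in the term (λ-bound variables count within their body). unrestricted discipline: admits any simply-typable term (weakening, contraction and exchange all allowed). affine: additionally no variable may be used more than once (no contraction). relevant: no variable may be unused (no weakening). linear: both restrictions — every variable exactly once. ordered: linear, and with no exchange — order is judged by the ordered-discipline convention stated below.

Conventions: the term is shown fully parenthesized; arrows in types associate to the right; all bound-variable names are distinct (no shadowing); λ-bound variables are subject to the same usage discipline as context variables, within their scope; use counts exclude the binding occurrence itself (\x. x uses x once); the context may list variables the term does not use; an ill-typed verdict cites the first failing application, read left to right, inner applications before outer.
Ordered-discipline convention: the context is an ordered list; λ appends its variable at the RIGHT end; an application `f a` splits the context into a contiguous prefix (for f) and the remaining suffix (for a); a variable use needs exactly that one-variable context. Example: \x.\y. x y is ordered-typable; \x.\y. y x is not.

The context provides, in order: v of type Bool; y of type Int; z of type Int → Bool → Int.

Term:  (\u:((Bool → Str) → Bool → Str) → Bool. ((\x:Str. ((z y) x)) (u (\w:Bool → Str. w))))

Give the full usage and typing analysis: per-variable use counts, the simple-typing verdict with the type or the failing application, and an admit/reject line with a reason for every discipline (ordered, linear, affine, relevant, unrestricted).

use counts: v=0; y=1; z=1; u (bound)=1; x (bound)=1; w (bound)=1
left-to-right use order: z, y, x, u, w
typing: ill-typed: an application expects Bool but receives Str
ordered: ✗, not simply typable
linear: ✗, fails simple typing
affine: ✗, a type mismatch blocks all five
relevant: ✗, the type mismatch rejects it
unrestricted: ✗, not simply typable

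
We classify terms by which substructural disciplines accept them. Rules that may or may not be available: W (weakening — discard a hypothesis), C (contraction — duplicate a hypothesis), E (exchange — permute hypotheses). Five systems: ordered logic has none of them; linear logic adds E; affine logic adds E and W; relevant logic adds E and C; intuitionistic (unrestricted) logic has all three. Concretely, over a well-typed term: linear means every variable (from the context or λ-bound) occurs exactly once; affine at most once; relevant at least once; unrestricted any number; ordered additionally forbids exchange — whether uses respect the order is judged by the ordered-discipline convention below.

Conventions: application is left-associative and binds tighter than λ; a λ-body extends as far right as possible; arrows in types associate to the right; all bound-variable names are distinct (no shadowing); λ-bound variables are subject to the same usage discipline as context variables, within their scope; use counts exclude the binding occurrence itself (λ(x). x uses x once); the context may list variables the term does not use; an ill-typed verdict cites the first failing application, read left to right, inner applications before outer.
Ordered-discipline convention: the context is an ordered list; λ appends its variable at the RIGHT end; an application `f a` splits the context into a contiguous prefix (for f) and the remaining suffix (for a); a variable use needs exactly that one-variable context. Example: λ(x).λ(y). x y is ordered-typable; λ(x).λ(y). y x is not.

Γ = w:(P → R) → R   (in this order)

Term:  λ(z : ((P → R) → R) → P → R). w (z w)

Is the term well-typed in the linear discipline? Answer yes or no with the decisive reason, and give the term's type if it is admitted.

no — repeated use of w ×2
counts: w: 2×, z [bound]: 1×
order of uses: w, z, w
typing: well-typed — term : (((P → R) → R) → P → R) → R
across the five disciplines: ordered ✗ | linear ✗ | affine ✗ | relevant ✓ | unrestricted ✓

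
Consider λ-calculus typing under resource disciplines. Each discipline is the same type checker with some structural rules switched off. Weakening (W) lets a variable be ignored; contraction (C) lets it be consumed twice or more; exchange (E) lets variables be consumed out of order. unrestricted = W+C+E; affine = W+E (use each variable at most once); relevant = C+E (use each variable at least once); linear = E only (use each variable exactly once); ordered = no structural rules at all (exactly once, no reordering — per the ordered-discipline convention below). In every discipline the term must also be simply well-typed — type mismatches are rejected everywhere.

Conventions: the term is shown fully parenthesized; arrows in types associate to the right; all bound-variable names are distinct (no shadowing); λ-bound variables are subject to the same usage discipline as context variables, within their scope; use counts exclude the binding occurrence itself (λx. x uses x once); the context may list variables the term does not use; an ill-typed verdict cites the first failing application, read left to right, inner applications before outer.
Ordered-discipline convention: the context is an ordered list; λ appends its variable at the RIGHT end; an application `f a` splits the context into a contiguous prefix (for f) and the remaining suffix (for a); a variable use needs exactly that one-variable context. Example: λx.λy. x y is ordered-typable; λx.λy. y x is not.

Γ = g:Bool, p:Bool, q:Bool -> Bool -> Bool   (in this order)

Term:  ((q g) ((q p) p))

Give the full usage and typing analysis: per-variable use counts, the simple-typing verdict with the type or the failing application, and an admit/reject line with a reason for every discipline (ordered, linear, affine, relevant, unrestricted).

counts: g ×1; p ×2; q ×2
use order (left to right): q, g, q, p, p
typing: the term checks, with type Bool
ordered: ✗, needs contraction — p ×2, q ×2
linear: ✗, needs contraction — p ×2, q ×2
affine: ✗, needs contraction — p ×2, q ×2
relevant: ✓, every one of g, p, q appears
unrestricted: ✓, simply typable at Bool; W, C, E all held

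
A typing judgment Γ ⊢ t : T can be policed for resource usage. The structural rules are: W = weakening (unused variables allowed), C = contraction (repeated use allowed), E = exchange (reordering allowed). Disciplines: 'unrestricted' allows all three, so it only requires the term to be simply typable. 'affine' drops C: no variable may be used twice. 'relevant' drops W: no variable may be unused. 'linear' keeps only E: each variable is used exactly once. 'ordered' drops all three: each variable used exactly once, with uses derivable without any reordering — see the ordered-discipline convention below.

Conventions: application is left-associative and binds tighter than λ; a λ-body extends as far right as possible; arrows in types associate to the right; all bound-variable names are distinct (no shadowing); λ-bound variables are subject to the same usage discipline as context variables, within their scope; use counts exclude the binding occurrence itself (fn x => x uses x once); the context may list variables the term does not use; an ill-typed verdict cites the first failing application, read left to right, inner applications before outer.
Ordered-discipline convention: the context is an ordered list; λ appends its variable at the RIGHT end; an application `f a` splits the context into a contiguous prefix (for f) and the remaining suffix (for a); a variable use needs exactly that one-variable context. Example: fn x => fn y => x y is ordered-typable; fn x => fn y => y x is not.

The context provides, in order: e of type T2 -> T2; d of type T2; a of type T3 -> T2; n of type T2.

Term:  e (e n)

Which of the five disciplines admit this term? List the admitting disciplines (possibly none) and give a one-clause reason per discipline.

admitting disciplines: unrestricted
variable uses: e: 2, d: 0, a: 0, n: 1
left-to-right use order: e, e, n
typing: well-typed — term : T2
ordered: ✗, uses contraction: e ×2; unused: d, a — weakening required
linear: ✗, uses contraction: e ×2; unused: d, a — weakening required
affine: ✗, uses contraction: e ×2
relevant: ✗, unused: d, a — weakening required
unrestricted: ✓, type-checks (T2) and nothing is barred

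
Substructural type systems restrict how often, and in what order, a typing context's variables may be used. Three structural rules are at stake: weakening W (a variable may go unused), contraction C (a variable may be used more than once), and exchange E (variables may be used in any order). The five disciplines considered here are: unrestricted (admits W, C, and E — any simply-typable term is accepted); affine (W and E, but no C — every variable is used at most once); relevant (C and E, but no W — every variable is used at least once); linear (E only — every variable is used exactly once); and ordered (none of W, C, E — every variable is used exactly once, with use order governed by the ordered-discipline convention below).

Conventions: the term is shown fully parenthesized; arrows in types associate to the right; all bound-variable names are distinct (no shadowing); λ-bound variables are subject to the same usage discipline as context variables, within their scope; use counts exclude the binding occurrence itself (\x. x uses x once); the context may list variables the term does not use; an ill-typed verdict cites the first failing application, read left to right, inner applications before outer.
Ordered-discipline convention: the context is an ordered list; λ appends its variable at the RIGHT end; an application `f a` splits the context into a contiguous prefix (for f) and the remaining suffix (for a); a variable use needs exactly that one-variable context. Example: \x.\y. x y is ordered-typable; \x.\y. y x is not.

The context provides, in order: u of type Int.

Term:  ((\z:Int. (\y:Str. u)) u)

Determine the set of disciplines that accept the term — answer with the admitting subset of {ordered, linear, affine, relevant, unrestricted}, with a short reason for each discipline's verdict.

admitted in: unrestricted
use counts: u=2, z [bound]=0, y [bound]=0
use order (left to right): u, u
typing: ✓ — Str → Int
ordered: ✗, u ×2 used more than once (contraction); z, y left unused
linear: ✗, u ×2 used more than once (contraction); z, y left unused
affine: ✗, u ×2 used more than once (contraction)
relevant: ✗, z, y left unused
unrestricted: ✓, well-typed at Str → Int; no restrictions here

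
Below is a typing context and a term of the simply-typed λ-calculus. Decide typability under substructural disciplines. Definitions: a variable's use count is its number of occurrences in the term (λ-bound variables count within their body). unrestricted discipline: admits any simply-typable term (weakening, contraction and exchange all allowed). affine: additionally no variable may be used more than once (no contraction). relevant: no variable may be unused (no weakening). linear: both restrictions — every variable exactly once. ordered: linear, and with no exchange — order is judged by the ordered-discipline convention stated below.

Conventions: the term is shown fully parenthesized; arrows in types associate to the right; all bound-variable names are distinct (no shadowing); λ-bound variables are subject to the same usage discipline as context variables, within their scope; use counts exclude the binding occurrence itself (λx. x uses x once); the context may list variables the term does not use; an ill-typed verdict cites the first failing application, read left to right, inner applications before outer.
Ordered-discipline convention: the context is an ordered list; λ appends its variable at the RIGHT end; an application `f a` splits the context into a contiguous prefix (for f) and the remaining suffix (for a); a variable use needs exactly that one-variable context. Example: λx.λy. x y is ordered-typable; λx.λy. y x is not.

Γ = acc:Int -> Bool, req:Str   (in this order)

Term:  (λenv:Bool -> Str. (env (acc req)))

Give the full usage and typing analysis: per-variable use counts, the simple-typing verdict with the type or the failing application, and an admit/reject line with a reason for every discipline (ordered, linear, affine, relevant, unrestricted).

counts: acc: 1×, req: 1×, env (λ-bound): 1×
left-to-right use order: env, acc, req
typing: ill-typed: an argument Str mismatches the expected Int
ordered: ✗ — the type mismatch rejects it
linear: ✗ — not simply typable
affine: ✗ — fails simple typing
relevant: ✗ — a type mismatch blocks all five
unrestricted: ✗ — the type mismatch rejects it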